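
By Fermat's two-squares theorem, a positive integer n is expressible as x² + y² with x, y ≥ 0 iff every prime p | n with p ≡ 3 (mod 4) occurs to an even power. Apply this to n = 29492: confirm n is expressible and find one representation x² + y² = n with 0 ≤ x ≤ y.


Step 1: Factor n = 29492 = 2^2 · 73 · 101.
Step 2: Check the mod-4 condition on each prime factor: 2 = 2 (special); 73 ≡ 1 (mod 4), exponent 1; 101 ≡ 1 (mod 4), exponent 1.
All primes ≡ 3 (mod 4) appear to even exponent (or don't appear), so by the two-squares theorem n IS expressible as a sum of two squares.
Step 3: Build a representation. Group n = k² · m with k = 2 and m = 73 · 101 = 7373 (a product of primes ≡ 1 (mod 4)); a representation of m scales to one of n via (k·x)² + (k·y)² = k²(x² + y²). Each prime p ≡ 1 (mod 4) is itself a sum of two squares; find a² by testing p − a² for a perfect square:
  73: 73 − 1² = 72, 73 − 2² = 69, 73 − 3² = 64 = 8² ⇒ 73 = 3² + 8².
  101: 101 − 1² = 100 = 10² ⇒ 101 = 1² + 10².
  Combine using the Brahmagupta–Fibonacci identity (a² + b²)(c² + d²) = (ac − bd)² + (ad + bc)² = (ac + bd)² + (ad − bc)²:
  73 · 101 = 7373: from (3² + 8²)(1² + 10²), take (3·1 − 8·10, 3·10 + 8·1) = (3 − 80, 30 + 8) = (-77, 38); dropping signs (only squares matter) gives (77, 38); check 77² + 38² = 5929 + 1444 = 7373 ✓.
  Scale by k = 2: (2·77, 2·38) = (154, 76).
Step 4: Order so x ≤ y and verify: 76² + 154² = 5776 + 23716 = 29492 = n. ✓

n = 29492 = 76² + 154² (one valid representation with x ≤ y).


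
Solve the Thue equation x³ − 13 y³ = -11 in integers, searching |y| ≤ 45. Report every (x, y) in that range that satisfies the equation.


The equation is x³ - 13y³ = -11. For fixed y, x³ = 13·y³ − 11, so a solution requires the RHS to be a perfect cube.
Strategy: iterate y from -45 to 45, compute RHS = 13·y³ − 11, and check whether it is a (positive or negative) perfect cube.
Check small values of y:
  y = 0: RHS = -11 is not a perfect cube.
  y = 1: RHS = 2 is not a perfect cube.
  y = -1: RHS = -24 is not a perfect cube.
  y = 2: RHS = 93 is not a perfect cube.
  y = -2: RHS = -115 is not a perfect cube.
  y = 3: RHS = 340 is not a perfect cube.
  y = -3: RHS = -362 is not a perfect cube.
Continuing the search up to |y| = 45 finds no solutions either.
No (x, y) in the scanned range satisfies the equation.

No integer solutions with |y| ≤ 45.


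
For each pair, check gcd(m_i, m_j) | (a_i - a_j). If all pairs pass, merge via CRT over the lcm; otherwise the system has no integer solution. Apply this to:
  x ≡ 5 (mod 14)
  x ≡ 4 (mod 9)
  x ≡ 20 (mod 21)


Moduli 14, 9, 21 are not pairwise coprime, so CRT works modulo lcm(m_i) when all pairwise compatibility conditions hold.
Pairwise compatibility: gcd(m_i, m_j) must divide a_i - a_j for every pair.
Merge one congruence at a time:
  Start: x ≡ 5 (mod 14).
  Combine with x ≡ 4 (mod 9): gcd(14, 9) = 1; 4 - 5 = -1, which IS divisible by 1, so compatible.
    Write x = 5 + 14·t and substitute into x ≡ 4 (mod 9): 14·t ≡ 4 − 5 = -1 (mod 9).
    Reduce coefficients mod 9: 5·t ≡ 8 (mod 9).
    The inverse of 5 mod 9 is 2 (since 5·2 = 10 = 1·9 + 1), so t ≡ 2·8 = 16 ≡ 7 (mod 9).
    Then x = 5 + 14·7 = 103, valid modulo lcm(14, 9) = 126: x ≡ 103 (mod 126).
  Combine with x ≡ 20 (mod 21): gcd(126, 21) = 21, and 20 - 103 = -83 is NOT divisible by 21.
    ⇒ system is inconsistent (no integer solution).

No solution (the system is inconsistent).


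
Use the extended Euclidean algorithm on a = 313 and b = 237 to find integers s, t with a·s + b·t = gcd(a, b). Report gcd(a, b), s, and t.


Euclidean algorithm on (313, 237) — divide until remainder is 0:
  313 = 1 · 237 + 76
  237 = 3 · 76 + 9
  76 = 8 · 9 + 4
  9 = 2 · 4 + 1
  4 = 4 · 1 + 0
gcd(313, 237) = 1.
Track Bezout coefficients alongside the remainders: start with r₀ = 313 = a·1 + b·0 (s = 1, t = 0) and r₁ = 237 = a·0 + b·1 (s = 0, t = 1); each new remainder r_{k+1} = r_{k-1} − q_k·r_k inherits s_{k+1} = s_{k-1} − q_k·s_k, t_{k+1} = t_{k-1} − q_k·t_k, so r_k = a·s_k + b·t_k at every step:
  q = 1: r = 76, s = 1 − 1·0 = 1, t = 0 − 1·1 = -1  (check: 313·1 + 237·(-1) = 76)
  q = 3: r = 9, s = 0 − 3·1 = -3, t = 1 − 3·(-1) = 4  (check: 313·(-3) + 237·4 = 9)
  q = 8: r = 4, s = 1 − 8·(-3) = 25, t = -1 − 8·4 = -33  (check: 313·25 + 237·(-33) = 4)
  q = 2: r = 1, s = -3 − 2·25 = -53, t = 4 − 2·(-33) = 70  (check: 313·(-53) + 237·70 = 1)
The row with r = 1 (the gcd) gives the Bezout coefficients s = -53, t = 70.
Result: 313 · (-53) + 237 · (70) = 1.

gcd(313, 237) = 1; s = -53, t = 70 (check: 313·(-53) + 237·70 = 1).


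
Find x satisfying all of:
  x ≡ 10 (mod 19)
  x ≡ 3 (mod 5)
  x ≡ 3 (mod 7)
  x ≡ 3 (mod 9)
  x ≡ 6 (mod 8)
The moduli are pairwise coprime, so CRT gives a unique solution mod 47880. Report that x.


Product of moduli M = 19 · 5 · 7 · 9 · 8 = 47880.
Merge one congruence at a time:
  Start: x ≡ 10 (mod 19).
  Combine with x ≡ 3 (mod 5); new modulus lcm = 95.
    Write x = 10 + 19·t and substitute into x ≡ 3 (mod 5): 19·t ≡ 3 − 10 = -7 (mod 5).
    Reduce coefficients mod 5: 4·t ≡ 3 (mod 5).
    The inverse of 4 mod 5 is 4 (since 4·4 = 16 = 3·5 + 1), so t ≡ 4·3 = 12 ≡ 2 (mod 5).
    Then x = 10 + 19·2 = 48, valid modulo lcm(19, 5) = 95: x ≡ 48 (mod 95).
  Combine with x ≡ 3 (mod 7); new modulus lcm = 665.
    Write x = 48 + 95·t and substitute into x ≡ 3 (mod 7): 95·t ≡ 3 − 48 = -45 (mod 7).
    Reduce coefficients mod 7: 4·t ≡ 4 (mod 7).
    The inverse of 4 mod 7 is 2 (since 4·2 = 8 = 1·7 + 1), so t ≡ 2·4 = 8 ≡ 1 (mod 7).
    Then x = 48 + 95·1 = 143, valid modulo lcm(95, 7) = 665: x ≡ 143 (mod 665).
  Combine with x ≡ 3 (mod 9); new modulus lcm = 5985.
    Write x = 143 + 665·t and substitute into x ≡ 3 (mod 9): 665·t ≡ 3 − 143 = -140 (mod 9).
    Reduce coefficients mod 9: 8·t ≡ 4 (mod 9).
    The inverse of 8 mod 9 is 8 (since 8·8 = 64 = 7·9 + 1), so t ≡ 8·4 = 32 ≡ 5 (mod 9).
    Then x = 143 + 665·5 = 3468, valid modulo lcm(665, 9) = 5985: x ≡ 3468 (mod 5985).
  Combine with x ≡ 6 (mod 8); new modulus lcm = 47880.
    Write x = 3468 + 5985·t and substitute into x ≡ 6 (mod 8): 5985·t ≡ 6 − 3468 = -3462 (mod 8).
    Reduce coefficients mod 8: 1·t ≡ 2 (mod 8).
    So t ≡ 2 (mod 8).
    Then x = 3468 + 5985·2 = 15438, valid modulo lcm(5985, 8) = 47880: x ≡ 15438 (mod 47880).
Verify against each original: 15438 mod 19 = 10, 15438 mod 5 = 3, 15438 mod 7 = 3, 15438 mod 9 = 3, 15438 mod 8 = 6.

x ≡ 15438 (mod 47880).


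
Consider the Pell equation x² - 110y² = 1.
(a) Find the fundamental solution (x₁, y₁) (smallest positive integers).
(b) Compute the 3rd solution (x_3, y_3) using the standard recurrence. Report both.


Step 1: Find the fundamental solution (x₁, y₁) of x² - 110y² = 1.
  Expand √110 as a continued fraction. a₀ = ⌊√110⌋ = 10; iterate m_{k+1} = d_k·a_k − m_k, d_{k+1} = (110 − m_{k+1}²)/d_k, a_{k+1} = ⌊(a₀ + m_{k+1})/d_{k+1}⌋ (starting m₀ = 0, d₀ = 1), with convergents p_k = a_k·p_{k-1} + p_{k-2}, q_k = a_k·q_{k-1} + q_{k-2} (p₋₁ = 1, q₋₁ = 0):
  k = 0: a₀ = 10; p₀/q₀ = 10/1; p₀² − 110·q₀² = 100 − 110 = -10.
  k = 1: m = 10, d = 10, a = ⌊(10 + 10)/10⌋ = 2; p/q = (2·10 + 1)/(2·1 + 0) = 21/2; p² − 110·q² = 441 − 440 = 1.
  The first convergent with p² − 110·q² = 1 gives the fundamental solution (x₁, y₁) = (21, 2).
Step 2: Apply the recurrence (x_{n+1}, y_{n+1}) = (x₁x_n + 110y₁y_n, x₁y_n + y₁x_n) repeatedly.
  From (x_1, y_1) = (21, 2): x_2 = 21·21 + 110·2·2 = 881; y_2 = 21·2 + 2·21 = 84.
  From (x_2, y_2) = (881, 84): x_3 = 21·881 + 110·2·84 = 36981; y_3 = 21·84 + 2·881 = 3526.
Step 3: Verify x_3² - 110·y_3² = 1367594361 - 1367594360 = 1 (should be 1). ✓

(x_1, y_1) = (21, 2); (x_3, y_3) = (36981, 3526).


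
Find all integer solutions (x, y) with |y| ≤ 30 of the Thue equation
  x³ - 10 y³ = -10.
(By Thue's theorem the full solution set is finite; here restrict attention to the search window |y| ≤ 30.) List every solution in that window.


The equation is x³ - 10y³ = -10. For fixed y, x³ = 10·y³ − 10, so a solution requires the RHS to be a perfect cube.
Strategy: iterate y from -30 to 30, compute RHS = 10·y³ − 10, and check whether it is a (positive or negative) perfect cube.
Check small values of y:
  y = 0: RHS = -10 is not a perfect cube.
  y = 1: RHS = 0 = (0)³ ⇒ x = 0 works.
  y = -1: RHS = -20 is not a perfect cube.
  y = 2: RHS = 70 is not a perfect cube.
  y = -2: RHS = -90 is not a perfect cube.
  y = 3: RHS = 260 is not a perfect cube.
  y = -3: RHS = -280 is not a perfect cube.
Continuing the search up to |y| = 30 finds no further solutions beyond those listed.
Collected solutions: (0, 1).

Solutions (with |y| ≤ 30): (0, 1).


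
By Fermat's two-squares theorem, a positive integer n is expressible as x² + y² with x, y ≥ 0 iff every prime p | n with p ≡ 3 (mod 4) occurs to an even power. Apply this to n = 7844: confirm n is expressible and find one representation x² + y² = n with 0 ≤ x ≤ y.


Step 1: Factor n = 7844 = 2^2 · 37 · 53.
Step 2: Check the mod-4 condition on each prime factor: 2 = 2 (special); 37 ≡ 1 (mod 4), exponent 1; 53 ≡ 1 (mod 4), exponent 1.
All primes ≡ 3 (mod 4) appear to even exponent (or don't appear), so by the two-squares theorem n IS expressible as a sum of two squares.
Step 3: Build a representation. Group n = k² · m with k = 2 and m = 37 · 53 = 1961 (a product of primes ≡ 1 (mod 4)); a representation of m scales to one of n via (k·x)² + (k·y)² = k²(x² + y²). Each prime p ≡ 1 (mod 4) is itself a sum of two squares; find a² by testing p − a² for a perfect square:
  37: 37 − 1² = 36 = 6² ⇒ 37 = 1² + 6².
  53: 53 − 1² = 52, 53 − 2² = 49 = 7² ⇒ 53 = 2² + 7².
  Combine using the Brahmagupta–Fibonacci identity (a² + b²)(c² + d²) = (ac − bd)² + (ad + bc)² = (ac + bd)² + (ad − bc)²:
  37 · 53 = 1961: from (1² + 6²)(2² + 7²), take (1·2 − 6·7, 1·7 + 6·2) = (2 − 42, 7 + 12) = (-40, 19); dropping signs (only squares matter) gives (40, 19); check 40² + 19² = 1600 + 361 = 1961 ✓.
  Scale by k = 2: (2·40, 2·19) = (80, 38).
Step 4: Order so x ≤ y and verify: 38² + 80² = 1444 + 6400 = 7844 = n. ✓

n = 7844 = 38² + 80² (one valid representation with x ≤ y).


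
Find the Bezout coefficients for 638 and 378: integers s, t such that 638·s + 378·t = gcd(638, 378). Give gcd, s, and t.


Euclidean algorithm on (638, 378) — divide until remainder is 0:
  638 = 1 · 378 + 260
  378 = 1 · 260 + 118
  260 = 2 · 118 + 24
  118 = 4 · 24 + 22
  24 = 1 · 22 + 2
  22 = 11 · 2 + 0
gcd(638, 378) = 2.
Track Bezout coefficients alongside the remainders: start with r₀ = 638 = a·1 + b·0 (s = 1, t = 0) and r₁ = 378 = a·0 + b·1 (s = 0, t = 1); each new remainder r_{k+1} = r_{k-1} − q_k·r_k inherits s_{k+1} = s_{k-1} − q_k·s_k, t_{k+1} = t_{k-1} − q_k·t_k, so r_k = a·s_k + b·t_k at every step:
  q = 1: r = 260, s = 1 − 1·0 = 1, t = 0 − 1·1 = -1  (check: 638·1 + 378·(-1) = 260)
  q = 1: r = 118, s = 0 − 1·1 = -1, t = 1 − 1·(-1) = 2  (check: 638·(-1) + 378·2 = 118)
  q = 2: r = 24, s = 1 − 2·(-1) = 3, t = -1 − 2·2 = -5  (check: 638·3 + 378·(-5) = 24)
  q = 4: r = 22, s = -1 − 4·3 = -13, t = 2 − 4·(-5) = 22  (check: 638·(-13) + 378·22 = 22)
  q = 1: r = 2, s = 3 − 1·(-13) = 16, t = -5 − 1·22 = -27  (check: 638·16 + 378·(-27) = 2)
The row with r = 2 (the gcd) gives the Bezout coefficients s = 16, t = -27.
Result: 638 · (16) + 378 · (-27) = 2.

gcd(638, 378) = 2; s = 16, t = -27 (check: 638·16 + 378·(-27) = 2).


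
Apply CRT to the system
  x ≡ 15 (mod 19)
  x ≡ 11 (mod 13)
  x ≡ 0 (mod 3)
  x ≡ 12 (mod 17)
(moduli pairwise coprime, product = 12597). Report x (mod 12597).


Product of moduli M = 19 · 13 · 3 · 17 = 12597.
Merge one congruence at a time:
  Start: x ≡ 15 (mod 19).
  Combine with x ≡ 11 (mod 13); new modulus lcm = 247.
    Write x = 15 + 19·t and substitute into x ≡ 11 (mod 13): 19·t ≡ 11 − 15 = -4 (mod 13).
    Reduce coefficients mod 13: 6·t ≡ 9 (mod 13).
    The inverse of 6 mod 13 is 11 (since 6·11 = 66 = 5·13 + 1), so t ≡ 11·9 = 99 ≡ 8 (mod 13).
    Then x = 15 + 19·8 = 167, valid modulo lcm(19, 13) = 247: x ≡ 167 (mod 247).
  Combine with x ≡ 0 (mod 3); new modulus lcm = 741.
    Write x = 167 + 247·t and substitute into x ≡ 0 (mod 3): 247·t ≡ 0 − 167 = -167 (mod 3).
    Reduce coefficients mod 3: 1·t ≡ 1 (mod 3).
    So t ≡ 1 (mod 3).
    Then x = 167 + 247·1 = 414, valid modulo lcm(247, 3) = 741: x ≡ 414 (mod 741).
  Combine with x ≡ 12 (mod 17); new modulus lcm = 12597.
    Write x = 414 + 741·t and substitute into x ≡ 12 (mod 17): 741·t ≡ 12 − 414 = -402 (mod 17).
    Reduce coefficients mod 17: 10·t ≡ 6 (mod 17).
    The inverse of 10 mod 17 is 12 (since 10·12 = 120 = 7·17 + 1), so t ≡ 12·6 = 72 ≡ 4 (mod 17).
    Then x = 414 + 741·4 = 3378, valid modulo lcm(741, 17) = 12597: x ≡ 3378 (mod 12597).
Verify against each original: 3378 mod 19 = 15, 3378 mod 13 = 11, 3378 mod 3 = 0, 3378 mod 17 = 12.

x ≡ 3378 (mod 12597).


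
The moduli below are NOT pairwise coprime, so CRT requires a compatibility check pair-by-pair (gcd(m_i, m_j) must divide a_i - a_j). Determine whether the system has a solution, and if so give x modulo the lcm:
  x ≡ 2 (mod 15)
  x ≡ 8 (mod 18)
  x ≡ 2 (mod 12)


Moduli 15, 18, 12 are not pairwise coprime, so CRT works modulo lcm(m_i) when all pairwise compatibility conditions hold.
Pairwise compatibility: gcd(m_i, m_j) must divide a_i - a_j for every pair.
Merge one congruence at a time:
  Start: x ≡ 2 (mod 15).
  Combine with x ≡ 8 (mod 18): gcd(15, 18) = 3; 8 - 2 = 6, which IS divisible by 3, so compatible.
    Write x = 2 + 15·t and substitute into x ≡ 8 (mod 18): 15·t ≡ 8 − 2 = 6 (mod 18).
    Divide the congruence (and modulus) by g = 3: 5·t ≡ 2 (mod 6).
    The inverse of 5 mod 6 is 5 (since 5·5 = 25 = 4·6 + 1), so t ≡ 5·2 = 10 ≡ 4 (mod 6).
    Then x = 2 + 15·4 = 62, valid modulo lcm(15, 18) = 90: x ≡ 62 (mod 90).
  Combine with x ≡ 2 (mod 12): gcd(90, 12) = 6; 2 - 62 = -60, which IS divisible by 6, so compatible.
    Write x = 62 + 90·t and substitute into x ≡ 2 (mod 12): 90·t ≡ 2 − 62 = -60 (mod 12).
    Divide the congruence (and modulus) by g = 6: 15·t ≡ -10 (mod 2).
    Reduce coefficients mod 2: 1·t ≡ 0 (mod 2).
    So t ≡ 0 (mod 2).
    Then x = 62 + 90·0 = 62, valid modulo lcm(90, 12) = 180: x ≡ 62 (mod 180).
Verify: 62 mod 15 = 2, 62 mod 18 = 8, 62 mod 12 = 2.

x ≡ 62 (mod 180).


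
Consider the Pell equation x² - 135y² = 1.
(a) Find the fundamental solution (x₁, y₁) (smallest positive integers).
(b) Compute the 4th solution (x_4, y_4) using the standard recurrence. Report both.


Step 1: Find the fundamental solution (x₁, y₁) of x² - 135y² = 1.
  Expand √135 as a continued fraction. a₀ = ⌊√135⌋ = 11; iterate m_{k+1} = d_k·a_k − m_k, d_{k+1} = (135 − m_{k+1}²)/d_k, a_{k+1} = ⌊(a₀ + m_{k+1})/d_{k+1}⌋ (starting m₀ = 0, d₀ = 1), with convergents p_k = a_k·p_{k-1} + p_{k-2}, q_k = a_k·q_{k-1} + q_{k-2} (p₋₁ = 1, q₋₁ = 0):
  k = 0: a₀ = 11; p₀/q₀ = 11/1; p₀² − 135·q₀² = 121 − 135 = -14.
  k = 1: m = 11, d = 14, a = ⌊(11 + 11)/14⌋ = 1; p/q = (1·11 + 1)/(1·1 + 0) = 12/1; p² − 135·q² = 144 − 135 = 9.
  k = 2: m = 3, d = 9, a = ⌊(11 + 3)/9⌋ = 1; p/q = (1·12 + 11)/(1·1 + 1) = 23/2; p² − 135·q² = 529 − 540 = -11.
  k = 3: m = 6, d = 11, a = ⌊(11 + 6)/11⌋ = 1; p/q = (1·23 + 12)/(1·2 + 1) = 35/3; p² − 135·q² = 1225 − 1215 = 10.
  k = 4: m = 5, d = 10, a = ⌊(11 + 5)/10⌋ = 1; p/q = (1·35 + 23)/(1·3 + 2) = 58/5; p² − 135·q² = 3364 − 3375 = -11.
  k = 5: m = 5, d = 11, a = ⌊(11 + 5)/11⌋ = 1; p/q = (1·58 + 35)/(1·5 + 3) = 93/8; p² − 135·q² = 8649 − 8640 = 9.
  k = 6: m = 6, d = 9, a = ⌊(11 + 6)/9⌋ = 1; p/q = (1·93 + 58)/(1·8 + 5) = 151/13; p² − 135·q² = 22801 − 22815 = -14.
  k = 7: m = 3, d = 14, a = ⌊(11 + 3)/14⌋ = 1; p/q = (1·151 + 93)/(1·13 + 8) = 244/21; p² − 135·q² = 59536 − 59535 = 1.
  The first convergent with p² − 135·q² = 1 gives the fundamental solution (x₁, y₁) = (244, 21).
Step 2: Apply the recurrence (x_{n+1}, y_{n+1}) = (x₁x_n + 135y₁y_n, x₁y_n + y₁x_n) repeatedly.
  From (x_1, y_1) = (244, 21): x_2 = 244·244 + 135·21·21 = 119071; y_2 = 244·21 + 21·244 = 10248.
  From (x_2, y_2) = (119071, 10248): x_3 = 244·119071 + 135·21·10248 = 58106404; y_3 = 244·10248 + 21·119071 = 5001003.
  From (x_3, y_3) = (58106404, 5001003): x_4 = 244·58106404 + 135·21·5001003 = 28355806081; y_4 = 244·5001003 + 21·58106404 = 2440479216.
Step 3: Verify x_4² - 135·y_4² = 804051738503276578561 - 804051738503276578560 = 1 (should be 1). ✓

(x_1, y_1) = (244, 21); (x_4, y_4) = (28355806081, 2440479216).


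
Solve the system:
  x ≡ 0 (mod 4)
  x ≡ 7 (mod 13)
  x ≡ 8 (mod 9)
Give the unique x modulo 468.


Moduli 4, 13, 9 are pairwise coprime; by CRT there is a unique solution modulo M = 4 · 13 · 9 = 468.
Solve pairwise, accumulating the modulus:
  Start with x ≡ 0 (mod 4).
  Combine with x ≡ 7 (mod 13): since gcd(4, 13) = 1, we get a unique residue mod 52.
    Write x = 0 + 4·t and substitute into x ≡ 7 (mod 13): 4·t ≡ 7 − 0 = 7 (mod 13).
    The inverse of 4 mod 13 is 10 (since 4·10 = 40 = 3·13 + 1), so t ≡ 10·7 = 70 ≡ 5 (mod 13).
    Then x = 0 + 4·5 = 20, valid modulo lcm(4, 13) = 52: x ≡ 20 (mod 52).
  Combine with x ≡ 8 (mod 9): since gcd(52, 9) = 1, we get a unique residue mod 468.
    Write x = 20 + 52·t and substitute into x ≡ 8 (mod 9): 52·t ≡ 8 − 20 = -12 (mod 9).
    Reduce coefficients mod 9: 7·t ≡ 6 (mod 9).
    The inverse of 7 mod 9 is 4 (since 7·4 = 28 = 3·9 + 1), so t ≡ 4·6 = 24 ≡ 6 (mod 9).
    Then x = 20 + 52·6 = 332, valid modulo lcm(52, 9) = 468: x ≡ 332 (mod 468).
Verify: 332 mod 4 = 0 ✓, 332 mod 13 = 7 ✓, 332 mod 9 = 8 ✓.

x ≡ 332 (mod 468).


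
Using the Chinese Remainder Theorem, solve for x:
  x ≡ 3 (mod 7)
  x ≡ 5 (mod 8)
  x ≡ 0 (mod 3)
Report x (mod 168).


Moduli 7, 8, 3 are pairwise coprime; by CRT there is a unique solution modulo M = 7 · 8 · 3 = 168.
Solve pairwise, accumulating the modulus:
  Start with x ≡ 3 (mod 7).
  Combine with x ≡ 5 (mod 8): since gcd(7, 8) = 1, we get a unique residue mod 56.
    Write x = 3 + 7·t and substitute into x ≡ 5 (mod 8): 7·t ≡ 5 − 3 = 2 (mod 8).
    The inverse of 7 mod 8 is 7 (since 7·7 = 49 = 6·8 + 1), so t ≡ 7·2 = 14 ≡ 6 (mod 8).
    Then x = 3 + 7·6 = 45, valid modulo lcm(7, 8) = 56: x ≡ 45 (mod 56).
  Combine with x ≡ 0 (mod 3): since gcd(56, 3) = 1, we get a unique residue mod 168.
    Write x = 45 + 56·t and substitute into x ≡ 0 (mod 3): 56·t ≡ 0 − 45 = -45 (mod 3).
    Reduce coefficients mod 3: 2·t ≡ 0 (mod 3).
    The inverse of 2 mod 3 is 2 (since 2·2 = 4 = 1·3 + 1), so t ≡ 2·0 = 0 ≡ 0 (mod 3).
    Then x = 45 + 56·0 = 45, valid modulo lcm(56, 3) = 168: x ≡ 45 (mod 168).
Verify: 45 mod 7 = 3 ✓, 45 mod 8 = 5 ✓, 45 mod 3 = 0 ✓.

x ≡ 45 (mod 168).


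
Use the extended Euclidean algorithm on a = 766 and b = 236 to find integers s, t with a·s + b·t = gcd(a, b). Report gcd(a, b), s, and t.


Euclidean algorithm on (766, 236) — divide until remainder is 0:
  766 = 3 · 236 + 58
  236 = 4 · 58 + 4
  58 = 14 · 4 + 2
  4 = 2 · 2 + 0
gcd(766, 236) = 2.
Track Bezout coefficients alongside the remainders: start with r₀ = 766 = a·1 + b·0 (s = 1, t = 0) and r₁ = 236 = a·0 + b·1 (s = 0, t = 1); each new remainder r_{k+1} = r_{k-1} − q_k·r_k inherits s_{k+1} = s_{k-1} − q_k·s_k, t_{k+1} = t_{k-1} − q_k·t_k, so r_k = a·s_k + b·t_k at every step:
  q = 3: r = 58, s = 1 − 3·0 = 1, t = 0 − 3·1 = -3  (check: 766·1 + 236·(-3) = 58)
  q = 4: r = 4, s = 0 − 4·1 = -4, t = 1 − 4·(-3) = 13  (check: 766·(-4) + 236·13 = 4)
  q = 14: r = 2, s = 1 − 14·(-4) = 57, t = -3 − 14·13 = -185  (check: 766·57 + 236·(-185) = 2)
The row with r = 2 (the gcd) gives the Bezout coefficients s = 57, t = -185.
Result: 766 · (57) + 236 · (-185) = 2.

gcd(766, 236) = 2; s = 57, t = -185 (check: 766·57 + 236·(-185) = 2).


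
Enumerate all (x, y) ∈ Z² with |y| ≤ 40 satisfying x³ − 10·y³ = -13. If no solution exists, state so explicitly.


The equation is x³ - 10y³ = -13. For fixed y, x³ = 10·y³ − 13, so a solution requires the RHS to be a perfect cube.
Strategy: iterate y from -40 to 40, compute RHS = 10·y³ − 13, and check whether it is a (positive or negative) perfect cube.
Check small values of y:
  y = 0: RHS = -13 is not a perfect cube.
  y = 1: RHS = -3 is not a perfect cube.
  y = -1: RHS = -23 is not a perfect cube.
  y = 2: RHS = 67 is not a perfect cube.
  y = -2: RHS = -93 is not a perfect cube.
  y = 3: RHS = 257 is not a perfect cube.
  y = -3: RHS = -283 is not a perfect cube.
Continuing the search up to |y| = 40 finds no solutions either.
No (x, y) in the scanned range satisfies the equation.

No integer solutions with |y| ≤ 40.


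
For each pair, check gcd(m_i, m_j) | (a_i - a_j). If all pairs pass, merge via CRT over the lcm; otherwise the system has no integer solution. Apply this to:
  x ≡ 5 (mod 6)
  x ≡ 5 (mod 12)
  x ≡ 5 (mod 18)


Moduli 6, 12, 18 are not pairwise coprime, so CRT works modulo lcm(m_i) when all pairwise compatibility conditions hold.
Pairwise compatibility: gcd(m_i, m_j) must divide a_i - a_j for every pair.
Merge one congruence at a time:
  Start: x ≡ 5 (mod 6).
  Combine with x ≡ 5 (mod 12): gcd(6, 12) = 6; 5 - 5 = 0, which IS divisible by 6, so compatible.
    Write x = 5 + 6·t and substitute into x ≡ 5 (mod 12): 6·t ≡ 5 − 5 = 0 (mod 12).
    Divide the congruence (and modulus) by g = 6: 1·t ≡ 0 (mod 2).
    So t ≡ 0 (mod 2).
    Then x = 5 + 6·0 = 5, valid modulo lcm(6, 12) = 12: x ≡ 5 (mod 12).
  Combine with x ≡ 5 (mod 18): gcd(12, 18) = 6; 5 - 5 = 0, which IS divisible by 6, so compatible.
    Write x = 5 + 12·t and substitute into x ≡ 5 (mod 18): 12·t ≡ 5 − 5 = 0 (mod 18).
    Divide the congruence (and modulus) by g = 6: 2·t ≡ 0 (mod 3).
    The inverse of 2 mod 3 is 2 (since 2·2 = 4 = 1·3 + 1), so t ≡ 2·0 = 0 ≡ 0 (mod 3).
    Then x = 5 + 12·0 = 5, valid modulo lcm(12, 18) = 36: x ≡ 5 (mod 36).
Verify: 5 mod 6 = 5, 5 mod 12 = 5, 5 mod 18 = 5.

x ≡ 5 (mod 36).


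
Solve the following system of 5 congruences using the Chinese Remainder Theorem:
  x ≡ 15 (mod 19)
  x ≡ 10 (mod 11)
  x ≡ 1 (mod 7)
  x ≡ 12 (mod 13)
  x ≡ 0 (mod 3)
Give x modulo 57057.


Product of moduli M = 19 · 11 · 7 · 13 · 3 = 57057.
Merge one congruence at a time:
  Start: x ≡ 15 (mod 19).
  Combine with x ≡ 10 (mod 11); new modulus lcm = 209.
    Write x = 15 + 19·t and substitute into x ≡ 10 (mod 11): 19·t ≡ 10 − 15 = -5 (mod 11).
    Reduce coefficients mod 11: 8·t ≡ 6 (mod 11).
    The inverse of 8 mod 11 is 7 (since 8·7 = 56 = 5·11 + 1), so t ≡ 7·6 = 42 ≡ 9 (mod 11).
    Then x = 15 + 19·9 = 186, valid modulo lcm(19, 11) = 209: x ≡ 186 (mod 209).
  Combine with x ≡ 1 (mod 7); new modulus lcm = 1463.
    Write x = 186 + 209·t and substitute into x ≡ 1 (mod 7): 209·t ≡ 1 − 186 = -185 (mod 7).
    Reduce coefficients mod 7: 6·t ≡ 4 (mod 7).
    The inverse of 6 mod 7 is 6 (since 6·6 = 36 = 5·7 + 1), so t ≡ 6·4 = 24 ≡ 3 (mod 7).
    Then x = 186 + 209·3 = 813, valid modulo lcm(209, 7) = 1463: x ≡ 813 (mod 1463).
  Combine with x ≡ 12 (mod 13); new modulus lcm = 19019.
    Write x = 813 + 1463·t and substitute into x ≡ 12 (mod 13): 1463·t ≡ 12 − 813 = -801 (mod 13).
    Reduce coefficients mod 13: 7·t ≡ 5 (mod 13).
    The inverse of 7 mod 13 is 2 (since 7·2 = 14 = 1·13 + 1), so t ≡ 2·5 = 10 ≡ 10 (mod 13).
    Then x = 813 + 1463·10 = 15443, valid modulo lcm(1463, 13) = 19019: x ≡ 15443 (mod 19019).
  Combine with x ≡ 0 (mod 3); new modulus lcm = 57057.
    Write x = 15443 + 19019·t and substitute into x ≡ 0 (mod 3): 19019·t ≡ 0 − 15443 = -15443 (mod 3).
    Reduce coefficients mod 3: 2·t ≡ 1 (mod 3).
    The inverse of 2 mod 3 is 2 (since 2·2 = 4 = 1·3 + 1), so t ≡ 2·1 = 2 ≡ 2 (mod 3).
    Then x = 15443 + 19019·2 = 53481, valid modulo lcm(19019, 3) = 57057: x ≡ 53481 (mod 57057).
Verify against each original: 53481 mod 19 = 15, 53481 mod 11 = 10, 53481 mod 7 = 1, 53481 mod 13 = 12, 53481 mod 3 = 0.

x ≡ 53481 (mod 57057).


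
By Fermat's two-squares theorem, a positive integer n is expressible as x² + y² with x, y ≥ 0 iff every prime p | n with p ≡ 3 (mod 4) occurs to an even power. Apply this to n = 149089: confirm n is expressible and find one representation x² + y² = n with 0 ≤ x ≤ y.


Step 1: Factor n = 149089 = 29 · 53 · 97.
Step 2: Check the mod-4 condition on each prime factor: 29 ≡ 1 (mod 4), exponent 1; 53 ≡ 1 (mod 4), exponent 1; 97 ≡ 1 (mod 4), exponent 1.
All primes ≡ 3 (mod 4) appear to even exponent (or don't appear), so by the two-squares theorem n IS expressible as a sum of two squares.
Step 3: Build a representation. Here n = 29 · 53 · 97 is a product of primes ≡ 1 (mod 4). Each prime p ≡ 1 (mod 4) is itself a sum of two squares; find a² by testing p − a² for a perfect square:
  29: 29 − 1² = 28, 29 − 2² = 25 = 5² ⇒ 29 = 2² + 5².
  53: 53 − 1² = 52, 53 − 2² = 49 = 7² ⇒ 53 = 2² + 7².
  97: 97 − 1² = 96, 97 − 2² = 93, 97 − 3² = 88, 97 − 4² = 81 = 9² ⇒ 97 = 4² + 9².
  Combine using the Brahmagupta–Fibonacci identity (a² + b²)(c² + d²) = (ac − bd)² + (ad + bc)² = (ac + bd)² + (ad − bc)²:
  29 · 53 = 1537: from (2² + 5²)(2² + 7²), take (2·2 − 5·7, 2·7 + 5·2) = (4 − 35, 14 + 10) = (-31, 24); dropping signs (only squares matter) gives (31, 24); check 31² + 24² = 961 + 576 = 1537 ✓.
  1537 · 97 = 149089: from (31² + 24²)(4² + 9²), take (31·4 − 24·9, 31·9 + 24·4) = (124 − 216, 279 + 96) = (-92, 375); dropping signs (only squares matter) gives (92, 375); check 92² + 375² = 8464 + 140625 = 149089 ✓.
Step 4: Order so x ≤ y and verify: 92² + 375² = 8464 + 140625 = 149089 = n. ✓

n = 149089 = 92² + 375² (one valid representation with x ≤ y).


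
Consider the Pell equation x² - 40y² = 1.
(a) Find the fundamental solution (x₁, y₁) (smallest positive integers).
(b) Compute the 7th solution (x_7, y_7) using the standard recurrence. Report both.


Step 1: Find the fundamental solution (x₁, y₁) of x² - 40y² = 1.
  Expand √40 as a continued fraction. a₀ = ⌊√40⌋ = 6; iterate m_{k+1} = d_k·a_k − m_k, d_{k+1} = (40 − m_{k+1}²)/d_k, a_{k+1} = ⌊(a₀ + m_{k+1})/d_{k+1}⌋ (starting m₀ = 0, d₀ = 1), with convergents p_k = a_k·p_{k-1} + p_{k-2}, q_k = a_k·q_{k-1} + q_{k-2} (p₋₁ = 1, q₋₁ = 0):
  k = 0: a₀ = 6; p₀/q₀ = 6/1; p₀² − 40·q₀² = 36 − 40 = -4.
  k = 1: m = 6, d = 4, a = ⌊(6 + 6)/4⌋ = 3; p/q = (3·6 + 1)/(3·1 + 0) = 19/3; p² − 40·q² = 361 − 360 = 1.
  The first convergent with p² − 40·q² = 1 gives the fundamental solution (x₁, y₁) = (19, 3).
Step 2: Apply the recurrence (x_{n+1}, y_{n+1}) = (x₁x_n + 40y₁y_n, x₁y_n + y₁x_n) repeatedly.
  From (x_1, y_1) = (19, 3): x_2 = 19·19 + 40·3·3 = 721; y_2 = 19·3 + 3·19 = 114.
  From (x_2, y_2) = (721, 114): x_3 = 19·721 + 40·3·114 = 27379; y_3 = 19·114 + 3·721 = 4329.
  From (x_3, y_3) = (27379, 4329): x_4 = 19·27379 + 40·3·4329 = 1039681; y_4 = 19·4329 + 3·27379 = 164388.
  From (x_4, y_4) = (1039681, 164388): x_5 = 19·1039681 + 40·3·164388 = 39480499; y_5 = 19·164388 + 3·1039681 = 6242415.
  From (x_5, y_5) = (39480499, 6242415): x_6 = 19·39480499 + 40·3·6242415 = 1499219281; y_6 = 19·6242415 + 3·39480499 = 237047382.
  From (x_6, y_6) = (1499219281, 237047382): x_7 = 19·1499219281 + 40·3·237047382 = 56930852179; y_7 = 19·237047382 + 3·1499219281 = 9001558101.
Step 3: Verify x_7² - 40·y_7² = 3241121929827149048041 - 3241121929827149048040 = 1 (should be 1). ✓

(x_1, y_1) = (19, 3); (x_7, y_7) = (56930852179, 9001558101).


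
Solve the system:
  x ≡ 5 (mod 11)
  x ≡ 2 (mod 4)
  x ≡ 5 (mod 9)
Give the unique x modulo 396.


Moduli 11, 4, 9 are pairwise coprime; by CRT there is a unique solution modulo M = 11 · 4 · 9 = 396.
Solve pairwise, accumulating the modulus:
  Start with x ≡ 5 (mod 11).
  Combine with x ≡ 2 (mod 4): since gcd(11, 4) = 1, we get a unique residue mod 44.
    Write x = 5 + 11·t and substitute into x ≡ 2 (mod 4): 11·t ≡ 2 − 5 = -3 (mod 4).
    Reduce coefficients mod 4: 3·t ≡ 1 (mod 4).
    The inverse of 3 mod 4 is 3 (since 3·3 = 9 = 2·4 + 1), so t ≡ 3·1 = 3 ≡ 3 (mod 4).
    Then x = 5 + 11·3 = 38, valid modulo lcm(11, 4) = 44: x ≡ 38 (mod 44).
  Combine with x ≡ 5 (mod 9): since gcd(44, 9) = 1, we get a unique residue mod 396.
    Write x = 38 + 44·t and substitute into x ≡ 5 (mod 9): 44·t ≡ 5 − 38 = -33 (mod 9).
    Reduce coefficients mod 9: 8·t ≡ 3 (mod 9).
    The inverse of 8 mod 9 is 8 (since 8·8 = 64 = 7·9 + 1), so t ≡ 8·3 = 24 ≡ 6 (mod 9).
    Then x = 38 + 44·6 = 302, valid modulo lcm(44, 9) = 396: x ≡ 302 (mod 396).
Verify: 302 mod 11 = 5 ✓, 302 mod 4 = 2 ✓, 302 mod 9 = 5 ✓.

x ≡ 302 (mod 396).


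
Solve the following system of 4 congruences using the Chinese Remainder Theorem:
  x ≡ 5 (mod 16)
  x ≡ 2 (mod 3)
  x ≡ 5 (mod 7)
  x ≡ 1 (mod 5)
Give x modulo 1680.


Product of moduli M = 16 · 3 · 7 · 5 = 1680.
Merge one congruence at a time:
  Start: x ≡ 5 (mod 16).
  Combine with x ≡ 2 (mod 3); new modulus lcm = 48.
    Write x = 5 + 16·t and substitute into x ≡ 2 (mod 3): 16·t ≡ 2 − 5 = -3 (mod 3).
    Reduce coefficients mod 3: 1·t ≡ 0 (mod 3).
    So t ≡ 0 (mod 3).
    Then x = 5 + 16·0 = 5, valid modulo lcm(16, 3) = 48: x ≡ 5 (mod 48).
  Combine with x ≡ 5 (mod 7); new modulus lcm = 336.
    Write x = 5 + 48·t and substitute into x ≡ 5 (mod 7): 48·t ≡ 5 − 5 = 0 (mod 7).
    Reduce coefficients mod 7: 6·t ≡ 0 (mod 7).
    The inverse of 6 mod 7 is 6 (since 6·6 = 36 = 5·7 + 1), so t ≡ 6·0 = 0 ≡ 0 (mod 7).
    Then x = 5 + 48·0 = 5, valid modulo lcm(48, 7) = 336: x ≡ 5 (mod 336).
  Combine with x ≡ 1 (mod 5); new modulus lcm = 1680.
    Write x = 5 + 336·t and substitute into x ≡ 1 (mod 5): 336·t ≡ 1 − 5 = -4 (mod 5).
    Reduce coefficients mod 5: 1·t ≡ 1 (mod 5).
    So t ≡ 1 (mod 5).
    Then x = 5 + 336·1 = 341, valid modulo lcm(336, 5) = 1680: x ≡ 341 (mod 1680).
Verify against each original: 341 mod 16 = 5, 341 mod 3 = 2, 341 mod 7 = 5, 341 mod 5 = 1.

x ≡ 341 (mod 1680).


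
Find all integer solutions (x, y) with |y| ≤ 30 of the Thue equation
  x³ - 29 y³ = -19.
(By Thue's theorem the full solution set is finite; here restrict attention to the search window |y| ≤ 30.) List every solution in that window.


The equation is x³ - 29y³ = -19. For fixed y, x³ = 29·y³ − 19, so a solution requires the RHS to be a perfect cube.
Strategy: iterate y from -30 to 30, compute RHS = 29·y³ − 19, and check whether it is a (positive or negative) perfect cube.
Check small values of y:
  y = 0: RHS = -19 is not a perfect cube.
  y = 1: RHS = 10 is not a perfect cube.
  y = -1: RHS = -48 is not a perfect cube.
  y = 2: RHS = 213 is not a perfect cube.
  y = -2: RHS = -251 is not a perfect cube.
  y = 3: RHS = 764 is not a perfect cube.
  y = -3: RHS = -802 is not a perfect cube.
Continuing the search up to |y| = 30 finds no solutions either.
No (x, y) in the scanned range satisfies the equation.

No integer solutions with |y| ≤ 30.


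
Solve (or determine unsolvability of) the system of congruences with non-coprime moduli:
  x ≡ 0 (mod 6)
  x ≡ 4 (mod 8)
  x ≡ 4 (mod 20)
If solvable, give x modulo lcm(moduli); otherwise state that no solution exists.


Moduli 6, 8, 20 are not pairwise coprime, so CRT works modulo lcm(m_i) when all pairwise compatibility conditions hold.
Pairwise compatibility: gcd(m_i, m_j) must divide a_i - a_j for every pair.
Merge one congruence at a time:
  Start: x ≡ 0 (mod 6).
  Combine with x ≡ 4 (mod 8): gcd(6, 8) = 2; 4 - 0 = 4, which IS divisible by 2, so compatible.
    Write x = 0 + 6·t and substitute into x ≡ 4 (mod 8): 6·t ≡ 4 − 0 = 4 (mod 8).
    Divide the congruence (and modulus) by g = 2: 3·t ≡ 2 (mod 4).
    The inverse of 3 mod 4 is 3 (since 3·3 = 9 = 2·4 + 1), so t ≡ 3·2 = 6 ≡ 2 (mod 4).
    Then x = 0 + 6·2 = 12, valid modulo lcm(6, 8) = 24: x ≡ 12 (mod 24).
  Combine with x ≡ 4 (mod 20): gcd(24, 20) = 4; 4 - 12 = -8, which IS divisible by 4, so compatible.
    Write x = 12 + 24·t and substitute into x ≡ 4 (mod 20): 24·t ≡ 4 − 12 = -8 (mod 20).
    Divide the congruence (and modulus) by g = 4: 6·t ≡ -2 (mod 5).
    Reduce coefficients mod 5: 1·t ≡ 3 (mod 5).
    So t ≡ 3 (mod 5).
    Then x = 12 + 24·3 = 84, valid modulo lcm(24, 20) = 120: x ≡ 84 (mod 120).
Verify: 84 mod 6 = 0, 84 mod 8 = 4, 84 mod 20 = 4.

x ≡ 84 (mod 120).


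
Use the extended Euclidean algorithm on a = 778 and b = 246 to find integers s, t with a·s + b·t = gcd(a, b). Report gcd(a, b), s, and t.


Euclidean algorithm on (778, 246) — divide until remainder is 0:
  778 = 3 · 246 + 40
  246 = 6 · 40 + 6
  40 = 6 · 6 + 4
  6 = 1 · 4 + 2
  4 = 2 · 2 + 0
gcd(778, 246) = 2.
Track Bezout coefficients alongside the remainders: start with r₀ = 778 = a·1 + b·0 (s = 1, t = 0) and r₁ = 246 = a·0 + b·1 (s = 0, t = 1); each new remainder r_{k+1} = r_{k-1} − q_k·r_k inherits s_{k+1} = s_{k-1} − q_k·s_k, t_{k+1} = t_{k-1} − q_k·t_k, so r_k = a·s_k + b·t_k at every step:
  q = 3: r = 40, s = 1 − 3·0 = 1, t = 0 − 3·1 = -3  (check: 778·1 + 246·(-3) = 40)
  q = 6: r = 6, s = 0 − 6·1 = -6, t = 1 − 6·(-3) = 19  (check: 778·(-6) + 246·19 = 6)
  q = 6: r = 4, s = 1 − 6·(-6) = 37, t = -3 − 6·19 = -117  (check: 778·37 + 246·(-117) = 4)
  q = 1: r = 2, s = -6 − 1·37 = -43, t = 19 − 1·(-117) = 136  (check: 778·(-43) + 246·136 = 2)
The row with r = 2 (the gcd) gives the Bezout coefficients s = -43, t = 136.
Result: 778 · (-43) + 246 · (136) = 2.

gcd(778, 246) = 2; s = -43, t = 136 (check: 778·(-43) + 246·136 = 2).


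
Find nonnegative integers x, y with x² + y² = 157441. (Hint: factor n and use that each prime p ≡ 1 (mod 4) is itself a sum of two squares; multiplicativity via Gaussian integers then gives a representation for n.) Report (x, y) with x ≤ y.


Step 1: Factor n = 157441 = 29 · 61 · 89.
Step 2: Check the mod-4 condition on each prime factor: 29 ≡ 1 (mod 4), exponent 1; 61 ≡ 1 (mod 4), exponent 1; 89 ≡ 1 (mod 4), exponent 1.
All primes ≡ 3 (mod 4) appear to even exponent (or don't appear), so by the two-squares theorem n IS expressible as a sum of two squares.
Step 3: Build a representation. Here n = 29 · 61 · 89 is a product of primes ≡ 1 (mod 4). Each prime p ≡ 1 (mod 4) is itself a sum of two squares; find a² by testing p − a² for a perfect square:
  29: 29 − 1² = 28, 29 − 2² = 25 = 5² ⇒ 29 = 2² + 5².
  61: 61 − 1² = 60, 61 − 2² = 57, 61 − 3² = 52, 61 − 4² = 45, 61 − 5² = 36 = 6² ⇒ 61 = 5² + 6².
  89: 89 − 1² = 88, 89 − 2² = 85, 89 − 3² = 80, 89 − 4² = 73, 89 − 5² = 64 = 8² ⇒ 89 = 5² + 8².
  Combine using the Brahmagupta–Fibonacci identity (a² + b²)(c² + d²) = (ac − bd)² + (ad + bc)² = (ac + bd)² + (ad − bc)²:
  29 · 61 = 1769: from (2² + 5²)(5² + 6²), take (2·5 − 5·6, 2·6 + 5·5) = (10 − 30, 12 + 25) = (-20, 37); dropping signs (only squares matter) gives (20, 37); check 20² + 37² = 400 + 1369 = 1769 ✓.
  1769 · 89 = 157441: from (20² + 37²)(5² + 8²), take (20·5 − 37·8, 20·8 + 37·5) = (100 − 296, 160 + 185) = (-196, 345); dropping signs (only squares matter) gives (196, 345); check 196² + 345² = 38416 + 119025 = 157441 ✓.
Step 4: Order so x ≤ y and verify: 196² + 345² = 38416 + 119025 = 157441 = n. ✓

n = 157441 = 196² + 345² (one valid representation with x ≤ y).


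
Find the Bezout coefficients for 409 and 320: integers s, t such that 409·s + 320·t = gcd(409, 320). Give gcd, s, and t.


Euclidean algorithm on (409, 320) — divide until remainder is 0:
  409 = 1 · 320 + 89
  320 = 3 · 89 + 53
  89 = 1 · 53 + 36
  53 = 1 · 36 + 17
  36 = 2 · 17 + 2
  17 = 8 · 2 + 1
  2 = 2 · 1 + 0
gcd(409, 320) = 1.
Track Bezout coefficients alongside the remainders: start with r₀ = 409 = a·1 + b·0 (s = 1, t = 0) and r₁ = 320 = a·0 + b·1 (s = 0, t = 1); each new remainder r_{k+1} = r_{k-1} − q_k·r_k inherits s_{k+1} = s_{k-1} − q_k·s_k, t_{k+1} = t_{k-1} − q_k·t_k, so r_k = a·s_k + b·t_k at every step:
  q = 1: r = 89, s = 1 − 1·0 = 1, t = 0 − 1·1 = -1  (check: 409·1 + 320·(-1) = 89)
  q = 3: r = 53, s = 0 − 3·1 = -3, t = 1 − 3·(-1) = 4  (check: 409·(-3) + 320·4 = 53)
  q = 1: r = 36, s = 1 − 1·(-3) = 4, t = -1 − 1·4 = -5  (check: 409·4 + 320·(-5) = 36)
  q = 1: r = 17, s = -3 − 1·4 = -7, t = 4 − 1·(-5) = 9  (check: 409·(-7) + 320·9 = 17)
  q = 2: r = 2, s = 4 − 2·(-7) = 18, t = -5 − 2·9 = -23  (check: 409·18 + 320·(-23) = 2)
  q = 8: r = 1, s = -7 − 8·18 = -151, t = 9 − 8·(-23) = 193  (check: 409·(-151) + 320·193 = 1)
The row with r = 1 (the gcd) gives the Bezout coefficients s = -151, t = 193.
Result: 409 · (-151) + 320 · (193) = 1.

gcd(409, 320) = 1; s = -151, t = 193 (check: 409·(-151) + 320·193 = 1).


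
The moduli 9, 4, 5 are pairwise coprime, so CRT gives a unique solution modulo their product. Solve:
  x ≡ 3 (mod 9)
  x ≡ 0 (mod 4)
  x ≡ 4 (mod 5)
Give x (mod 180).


Moduli 9, 4, 5 are pairwise coprime; by CRT there is a unique solution modulo M = 9 · 4 · 5 = 180.
Solve pairwise, accumulating the modulus:
  Start with x ≡ 3 (mod 9).
  Combine with x ≡ 0 (mod 4): since gcd(9, 4) = 1, we get a unique residue mod 36.
    Write x = 3 + 9·t and substitute into x ≡ 0 (mod 4): 9·t ≡ 0 − 3 = -3 (mod 4).
    Reduce coefficients mod 4: 1·t ≡ 1 (mod 4).
    So t ≡ 1 (mod 4).
    Then x = 3 + 9·1 = 12, valid modulo lcm(9, 4) = 36: x ≡ 12 (mod 36).
  Combine with x ≡ 4 (mod 5): since gcd(36, 5) = 1, we get a unique residue mod 180.
    Write x = 12 + 36·t and substitute into x ≡ 4 (mod 5): 36·t ≡ 4 − 12 = -8 (mod 5).
    Reduce coefficients mod 5: 1·t ≡ 2 (mod 5).
    So t ≡ 2 (mod 5).
    Then x = 12 + 36·2 = 84, valid modulo lcm(36, 5) = 180: x ≡ 84 (mod 180).
Verify: 84 mod 9 = 3 ✓, 84 mod 4 = 0 ✓, 84 mod 5 = 4 ✓.

x ≡ 84 (mod 180).


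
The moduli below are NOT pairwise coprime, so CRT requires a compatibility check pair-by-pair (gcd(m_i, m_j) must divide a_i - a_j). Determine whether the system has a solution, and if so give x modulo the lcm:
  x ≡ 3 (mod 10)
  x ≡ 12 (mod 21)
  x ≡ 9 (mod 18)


Moduli 10, 21, 18 are not pairwise coprime, so CRT works modulo lcm(m_i) when all pairwise compatibility conditions hold.
Pairwise compatibility: gcd(m_i, m_j) must divide a_i - a_j for every pair.
Merge one congruence at a time:
  Start: x ≡ 3 (mod 10).
  Combine with x ≡ 12 (mod 21): gcd(10, 21) = 1; 12 - 3 = 9, which IS divisible by 1, so compatible.
    Write x = 3 + 10·t and substitute into x ≡ 12 (mod 21): 10·t ≡ 12 − 3 = 9 (mod 21).
    The inverse of 10 mod 21 is 19 (since 10·19 = 190 = 9·21 + 1), so t ≡ 19·9 = 171 ≡ 3 (mod 21).
    Then x = 3 + 10·3 = 33, valid modulo lcm(10, 21) = 210: x ≡ 33 (mod 210).
  Combine with x ≡ 9 (mod 18): gcd(210, 18) = 6; 9 - 33 = -24, which IS divisible by 6, so compatible.
    Write x = 33 + 210·t and substitute into x ≡ 9 (mod 18): 210·t ≡ 9 − 33 = -24 (mod 18).
    Divide the congruence (and modulus) by g = 6: 35·t ≡ -4 (mod 3).
    Reduce coefficients mod 3: 2·t ≡ 2 (mod 3).
    The inverse of 2 mod 3 is 2 (since 2·2 = 4 = 1·3 + 1), so t ≡ 2·2 = 4 ≡ 1 (mod 3).
    Then x = 33 + 210·1 = 243, valid modulo lcm(210, 18) = 630: x ≡ 243 (mod 630).
Verify: 243 mod 10 = 3, 243 mod 21 = 12, 243 mod 18 = 9.

x ≡ 243 (mod 630).
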